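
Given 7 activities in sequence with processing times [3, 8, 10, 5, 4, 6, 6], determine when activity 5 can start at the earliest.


Activity 5 starts after activities 1 through 4 complete.
Predecessor durations: [3, 8, 10, 5]
ES = 3 + 8 + 10 + 5 = 26

26


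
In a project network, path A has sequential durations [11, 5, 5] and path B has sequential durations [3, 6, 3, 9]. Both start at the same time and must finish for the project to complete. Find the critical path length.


Path A total = 11 + 5 + 5 = 21
Path B total = 3 + 6 + 3 + 9 = 21
Critical path = longest path = max(21, 21) = 21

21


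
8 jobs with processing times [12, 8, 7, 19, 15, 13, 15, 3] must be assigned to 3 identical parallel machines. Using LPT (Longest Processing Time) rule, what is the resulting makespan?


Sort jobs in decreasing order (LPT): [19, 15, 15, 13, 12, 8, 7, 3]
Assign each job to the least loaded machine:
  Machine 1: jobs [19, 8, 7], load = 34
  Machine 2: jobs [15, 13], load = 28
  Machine 3: jobs [15, 12, 3], load = 30
Makespan = max load = 34

34


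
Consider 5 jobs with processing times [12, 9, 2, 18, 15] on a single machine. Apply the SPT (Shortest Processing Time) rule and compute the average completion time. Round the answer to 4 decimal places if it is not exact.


Sort jobs by processing time (SPT order): [2, 9, 12, 15, 18]
Compute completion times sequentially:
  Job 1: processing = 2, completes at 2
  Job 2: processing = 9, completes at 11
  Job 3: processing = 12, completes at 23
  Job 4: processing = 15, completes at 38
  Job 5: processing = 18, completes at 56
Sum of completion times = 130
Average completion time = 130/5 = 26.0

26.0


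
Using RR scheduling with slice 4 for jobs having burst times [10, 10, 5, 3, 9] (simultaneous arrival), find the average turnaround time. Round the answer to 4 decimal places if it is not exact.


Time quantum = 4
Execution trace:
  J1 runs 4 units, time = 4
  J2 runs 4 units, time = 8
  J3 runs 4 units, time = 12
  J4 runs 3 units, time = 15
  J5 runs 4 units, time = 19
  J1 runs 4 units, time = 23
  J2 runs 4 units, time = 27
  J3 runs 1 units, time = 28
  J5 runs 4 units, time = 32
  J1 runs 2 units, time = 34
  J2 runs 2 units, time = 36
  J5 runs 1 units, time = 37
Finish times: [34, 36, 28, 15, 37]
Average turnaround = 150/5 = 30.0

30.0


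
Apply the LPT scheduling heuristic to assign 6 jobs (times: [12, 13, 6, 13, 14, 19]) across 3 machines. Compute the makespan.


Sort jobs in decreasing order (LPT): [19, 14, 13, 13, 12, 6]
Assign each job to the least loaded machine:
  Machine 1: jobs [19, 6], load = 25
  Machine 2: jobs [14, 12], load = 26
  Machine 3: jobs [13, 13], load = 26
Makespan = max load = 26

26


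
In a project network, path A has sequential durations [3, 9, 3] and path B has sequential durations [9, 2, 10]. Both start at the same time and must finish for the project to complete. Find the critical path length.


Path A total = 3 + 9 + 3 = 15
Path B total = 9 + 2 + 10 = 21
Critical path = longest path = max(15, 21) = 21

21


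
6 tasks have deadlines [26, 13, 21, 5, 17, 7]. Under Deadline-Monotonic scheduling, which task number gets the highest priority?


Sort tasks by relative deadline (ascending):
  Task 4: deadline = 5
  Task 6: deadline = 7
  Task 2: deadline = 13
  Task 5: deadline = 17
  Task 3: deadline = 21
  Task 1: deadline = 26
Priority order (highest first): [4, 6, 2, 5, 3, 1]
Highest priority task = 4

4


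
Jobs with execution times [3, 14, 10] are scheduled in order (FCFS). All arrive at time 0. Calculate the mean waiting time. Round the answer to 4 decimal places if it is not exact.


FCFS order (as given): [3, 14, 10]
Waiting times:
  Job 1: wait = 0
  Job 2: wait = 3
  Job 3: wait = 17
Sum of waiting times = 20
Average waiting time = 20/3 = 6.6667

6.6667


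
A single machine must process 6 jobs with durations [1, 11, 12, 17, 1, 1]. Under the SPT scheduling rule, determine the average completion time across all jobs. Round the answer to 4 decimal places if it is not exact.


Sort jobs by processing time (SPT order): [1, 1, 1, 11, 12, 17]
Compute completion times sequentially:
  Job 1: processing = 1, completes at 1
  Job 2: processing = 1, completes at 2
  Job 3: processing = 1, completes at 3
  Job 4: processing = 11, completes at 14
  Job 5: processing = 12, completes at 26
  Job 6: processing = 17, completes at 43
Sum of completion times = 89
Average completion time = 89/6 = 14.8333

14.8333


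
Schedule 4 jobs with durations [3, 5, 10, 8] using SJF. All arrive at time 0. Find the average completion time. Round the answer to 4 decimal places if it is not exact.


SJF order (ascending): [3, 5, 8, 10]
Completion times:
  Job 1: burst=3, C=3
  Job 2: burst=5, C=8
  Job 3: burst=8, C=16
  Job 4: burst=10, C=26
Average completion = 53/4 = 13.25

13.25


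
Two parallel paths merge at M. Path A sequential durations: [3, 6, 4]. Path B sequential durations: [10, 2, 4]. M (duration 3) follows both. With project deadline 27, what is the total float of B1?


Forward pass: ES(B1) = sum of predecessors on chain B = 0
EF = ES + duration = 0 + 10 = 10
Backward pass: LF(M) = deadline = 27; LS(M) = 27 - 3 = 24
LF(B1) = LS(M) - sum(successors on chain B) = 24 - 6 = 18
LS = LF - duration = 18 - 10 = 8
Total float = LS - ES = 8 - 0 = 8

8


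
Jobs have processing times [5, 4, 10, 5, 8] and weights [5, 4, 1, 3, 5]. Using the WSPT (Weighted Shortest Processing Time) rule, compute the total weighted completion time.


Compute p/w ratios and sort ascending (WSPT): [(5, 5), (4, 4), (8, 5), (5, 3), (10, 1)]
Compute weighted completion times:
  Job (p=5,w=5): C=5, w*C=5*5=25
  Job (p=4,w=4): C=9, w*C=4*9=36
  Job (p=8,w=5): C=17, w*C=5*17=85
  Job (p=5,w=3): C=22, w*C=3*22=66
  Job (p=10,w=1): C=32, w*C=1*32=32
Total weighted completion time = 244

244


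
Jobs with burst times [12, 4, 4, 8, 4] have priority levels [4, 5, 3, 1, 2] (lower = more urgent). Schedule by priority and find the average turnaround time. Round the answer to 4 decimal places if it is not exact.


Sort by priority (ascending = highest first):
Order: [(1, 8), (2, 4), (3, 4), (4, 12), (5, 4)]
Completion times:
  Priority 1, burst=8, C=8
  Priority 2, burst=4, C=12
  Priority 3, burst=4, C=16
  Priority 4, burst=12, C=28
  Priority 5, burst=4, C=32
Average turnaround = 96/5 = 19.2

19.2


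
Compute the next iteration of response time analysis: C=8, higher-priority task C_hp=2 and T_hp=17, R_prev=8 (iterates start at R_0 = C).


R_next = C + ceil(R_prev / T_hp) * C_hp
ceil(8 / 17) = ceil(0.4706) = 1
Interference = 1 * 2 = 2
R_next = 8 + 2 = 10

10


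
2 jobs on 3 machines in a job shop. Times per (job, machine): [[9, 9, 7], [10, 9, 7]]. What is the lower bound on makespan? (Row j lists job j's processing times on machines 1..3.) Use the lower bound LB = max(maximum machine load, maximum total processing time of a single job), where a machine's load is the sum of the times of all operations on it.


Machine loads:
  Machine 1: 9 + 10 = 19
  Machine 2: 9 + 9 = 18
  Machine 3: 7 + 7 = 14
Max machine load = 19
Job totals:
  Job 1: 25
  Job 2: 26
Max job total = 26
Lower bound = max(19, 26) = 26

26


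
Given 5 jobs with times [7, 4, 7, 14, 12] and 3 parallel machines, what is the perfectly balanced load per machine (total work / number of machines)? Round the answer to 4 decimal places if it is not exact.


Total processing time = 7 + 4 + 7 + 14 + 12 = 44
Number of machines = 3
Ideal balanced load = 44 / 3 = 14.6667

14.6667


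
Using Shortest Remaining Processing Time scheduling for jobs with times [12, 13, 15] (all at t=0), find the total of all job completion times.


Since all jobs arrive at t=0, SRPT equals SPT ordering.
SPT order: [12, 13, 15]
Completion times:
  Job 1: p=12, C=12
  Job 2: p=13, C=25
  Job 3: p=15, C=40
Total completion time = 12 + 25 + 40 = 77

77


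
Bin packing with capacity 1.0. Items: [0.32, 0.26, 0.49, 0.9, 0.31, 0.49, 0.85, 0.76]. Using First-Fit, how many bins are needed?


Place items sequentially using First-Fit:
  Item 0.32 -> new Bin 1
  Item 0.26 -> Bin 1 (now 0.58)
  Item 0.49 -> new Bin 2
  Item 0.9 -> new Bin 3
  Item 0.31 -> Bin 1 (now 0.89)
  Item 0.49 -> Bin 2 (now 0.98)
  Item 0.85 -> new Bin 4
  Item 0.76 -> new Bin 5
Total bins used = 5

5


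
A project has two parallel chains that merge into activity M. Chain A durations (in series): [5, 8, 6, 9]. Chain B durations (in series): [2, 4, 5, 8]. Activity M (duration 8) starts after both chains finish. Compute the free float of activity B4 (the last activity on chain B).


ES(B4) = sum of predecessors on chain B = 11
EF(B4) = ES + duration = 11 + 8 = 19
Successor of B4 is M. ES(M) = max(sum(A), sum(B)) = max(28, 19) = 28
Free float = ES(successor) - EF(current) = 28 - 19 = 9

9


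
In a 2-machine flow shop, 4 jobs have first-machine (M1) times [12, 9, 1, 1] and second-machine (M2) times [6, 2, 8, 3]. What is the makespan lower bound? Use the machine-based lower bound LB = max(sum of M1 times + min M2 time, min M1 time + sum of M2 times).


LB1 = sum(M1 times) + min(M2 times) = 23 + 2 = 25
LB2 = min(M1 times) + sum(M2 times) = 1 + 19 = 20
Lower bound = max(LB1, LB2) = max(25, 20) = 25

25


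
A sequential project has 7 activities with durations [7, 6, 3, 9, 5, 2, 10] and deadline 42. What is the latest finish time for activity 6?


LF(activity 6) = deadline - sum of successor durations
Successors: activities 7 through 7 with durations [10]
Sum of successor durations = 10
LF = 42 - 10 = 32

32


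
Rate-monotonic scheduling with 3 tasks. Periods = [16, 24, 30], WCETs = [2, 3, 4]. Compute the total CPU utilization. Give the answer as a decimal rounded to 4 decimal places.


Compute individual utilizations (exact fractions):
  Task 1: C/T = 2/16 = 1/8 (approx. 0.125)
  Task 2: C/T = 3/24 = 1/8 (approx. 0.125)
  Task 3: C/T = 4/30 = 2/15 (approx. 0.1333)
Total utilization U = 1/8 + 1/8 + 2/15 = 23/60
Rounded to 4 decimal places: U = 0.3833
RM (Liu & Layland) bound for 3 tasks = 0.779763; compare with U = 23/60 (approx. 0.383333)
U <= bound, so schedulable by RM sufficient condition.

0.3833


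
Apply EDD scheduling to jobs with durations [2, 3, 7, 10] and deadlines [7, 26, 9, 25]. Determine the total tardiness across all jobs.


Sort by due date (EDD order): [(2, 7), (7, 9), (10, 25), (3, 26)]
Compute completion times and tardiness:
  Job 1: p=2, d=7, C=2, tardiness=max(0,2-7)=0
  Job 2: p=7, d=9, C=9, tardiness=max(0,9-9)=0
  Job 3: p=10, d=25, C=19, tardiness=max(0,19-25)=0
  Job 4: p=3, d=26, C=22, tardiness=max(0,22-26)=0
Total tardiness = 0

0


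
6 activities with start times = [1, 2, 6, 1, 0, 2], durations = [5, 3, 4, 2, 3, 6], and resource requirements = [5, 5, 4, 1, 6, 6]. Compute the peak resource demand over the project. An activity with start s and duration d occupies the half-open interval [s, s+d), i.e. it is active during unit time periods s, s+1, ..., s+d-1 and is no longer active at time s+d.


Each activity i is active on [start_i, start_i + duration_i).
Compute total resource usage per time slot:
  t=0: active resources = [6], total = 6
  t=1: active resources = [5, 1, 6], total = 12
  t=2: active resources = [5, 5, 1, 6, 6], total = 23
  t=3: active resources = [5, 5, 6], total = 16
  t=4: active resources = [5, 5, 6], total = 16
  t=5: active resources = [5, 6], total = 11
  t=6: active resources = [4, 6], total = 10
  t=7: active resources = [4, 6], total = 10
  t=8: active resources = [4], total = 4
  t=9: active resources = [4], total = 4
Peak resource demand = 23

23


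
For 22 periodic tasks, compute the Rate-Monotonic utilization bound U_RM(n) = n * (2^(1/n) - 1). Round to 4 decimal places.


Compute 2^(1/22) = 1.0320082797
Subtract 1: 1.0320082797 - 1 = 0.0320082797
Multiply by n: 22 * 0.0320082797 = 0.7041821534
Round to 4 dp: 0.7042

0.7042


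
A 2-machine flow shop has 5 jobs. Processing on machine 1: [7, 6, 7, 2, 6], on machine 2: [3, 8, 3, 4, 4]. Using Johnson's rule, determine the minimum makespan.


Apply Johnson's rule:
  Group 1 (a <= b): [(4, 2, 4), (2, 6, 8)]
  Group 2 (a > b): [(5, 6, 4), (1, 7, 3), (3, 7, 3)]
Optimal job order: [4, 2, 5, 1, 3]
Schedule:
  Job 4: M1 done at 2, M2 done at 6
  Job 2: M1 done at 8, M2 done at 16
  Job 5: M1 done at 14, M2 done at 20
  Job 1: M1 done at 21, M2 done at 24
  Job 3: M1 done at 28, M2 done at 31
Makespan = 31

31


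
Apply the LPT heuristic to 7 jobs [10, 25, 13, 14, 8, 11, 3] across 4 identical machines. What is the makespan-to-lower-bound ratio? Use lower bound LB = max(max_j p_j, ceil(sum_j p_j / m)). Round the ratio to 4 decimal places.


LPT order: [25, 14, 13, 11, 10, 8, 3]
Machine loads after assignment: [25, 17, 21, 21]
LPT makespan = 25
Lower bound = max(max_job, ceil(total/4)) = max(25, 21) = 25
Ratio = 25 / 25 = 1.0

1.0


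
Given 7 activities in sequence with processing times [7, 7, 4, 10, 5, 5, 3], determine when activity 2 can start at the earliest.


Activity 2 starts after activities 1 through 1 complete.
Predecessor durations: [7]
ES = 7 = 7

7


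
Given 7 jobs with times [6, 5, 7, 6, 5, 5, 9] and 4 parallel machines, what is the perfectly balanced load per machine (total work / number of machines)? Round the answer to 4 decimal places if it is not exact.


Total processing time = 6 + 5 + 7 + 6 + 5 + 5 + 9 = 43
Number of machines = 4
Ideal balanced load = 43 / 4 = 10.75

10.75


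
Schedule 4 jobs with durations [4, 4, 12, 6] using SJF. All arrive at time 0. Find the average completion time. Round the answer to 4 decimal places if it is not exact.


SJF order (ascending): [4, 4, 6, 12]
Completion times:
  Job 1: burst=4, C=4
  Job 2: burst=4, C=8
  Job 3: burst=6, C=14
  Job 4: burst=12, C=26
Average completion = 52/4 = 13.0

13.0


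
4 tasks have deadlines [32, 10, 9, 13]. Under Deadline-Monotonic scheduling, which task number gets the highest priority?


Sort tasks by relative deadline (ascending):
  Task 3: deadline = 9
  Task 2: deadline = 10
  Task 4: deadline = 13
  Task 1: deadline = 32
Priority order (highest first): [3, 2, 4, 1]
Highest priority task = 3

3


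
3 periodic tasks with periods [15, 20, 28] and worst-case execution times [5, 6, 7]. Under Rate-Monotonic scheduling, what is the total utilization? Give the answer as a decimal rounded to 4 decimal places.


Compute individual utilizations (exact fractions):
  Task 1: C/T = 5/15 = 1/3 (approx. 0.3333)
  Task 2: C/T = 6/20 = 3/10 (approx. 0.3)
  Task 3: C/T = 7/28 = 1/4 (approx. 0.25)
Total utilization U = 1/3 + 3/10 + 1/4 = 53/60
Rounded to 4 decimal places: U = 0.8833
RM (Liu & Layland) bound for 3 tasks = 0.779763; compare with U = 53/60 (approx. 0.883333)
bound < U <= 1, so the RM sufficient condition is not met (inconclusive; an exact test such as response-time analysis is needed).

0.8833


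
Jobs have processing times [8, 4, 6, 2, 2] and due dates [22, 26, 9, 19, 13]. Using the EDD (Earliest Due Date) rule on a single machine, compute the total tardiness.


Sort by due date (EDD order): [(6, 9), (2, 13), (2, 19), (8, 22), (4, 26)]
Compute completion times and tardiness:
  Job 1: p=6, d=9, C=6, tardiness=max(0,6-9)=0
  Job 2: p=2, d=13, C=8, tardiness=max(0,8-13)=0
  Job 3: p=2, d=19, C=10, tardiness=max(0,10-19)=0
  Job 4: p=8, d=22, C=18, tardiness=max(0,18-22)=0
  Job 5: p=4, d=26, C=22, tardiness=max(0,22-26)=0
Total tardiness = 0

0


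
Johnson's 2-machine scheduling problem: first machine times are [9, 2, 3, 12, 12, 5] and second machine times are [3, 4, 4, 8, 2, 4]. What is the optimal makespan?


Apply Johnson's rule:
  Group 1 (a <= b): [(2, 2, 4), (3, 3, 4)]
  Group 2 (a > b): [(4, 12, 8), (6, 5, 4), (1, 9, 3), (5, 12, 2)]
Optimal job order: [2, 3, 4, 6, 1, 5]
Schedule:
  Job 2: M1 done at 2, M2 done at 6
  Job 3: M1 done at 5, M2 done at 10
  Job 4: M1 done at 17, M2 done at 25
  Job 6: M1 done at 22, M2 done at 29
  Job 1: M1 done at 31, M2 done at 34
  Job 5: M1 done at 43, M2 done at 45
Makespan = 45

45


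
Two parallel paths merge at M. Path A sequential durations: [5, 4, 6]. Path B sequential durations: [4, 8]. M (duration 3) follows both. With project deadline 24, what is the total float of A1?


Forward pass: ES(A1) = sum of predecessors on chain A = 0
EF = ES + duration = 0 + 5 = 5
Backward pass: LF(M) = deadline = 24; LS(M) = 24 - 3 = 21
LF(A1) = LS(M) - sum(successors on chain A) = 21 - 10 = 11
LS = LF - duration = 11 - 5 = 6
Total float = LS - ES = 6 - 0 = 6

6


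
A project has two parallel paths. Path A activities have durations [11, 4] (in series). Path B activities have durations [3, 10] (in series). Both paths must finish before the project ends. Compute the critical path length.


Path A total = 11 + 4 = 15
Path B total = 3 + 10 = 13
Critical path = longest path = max(15, 13) = 15

15


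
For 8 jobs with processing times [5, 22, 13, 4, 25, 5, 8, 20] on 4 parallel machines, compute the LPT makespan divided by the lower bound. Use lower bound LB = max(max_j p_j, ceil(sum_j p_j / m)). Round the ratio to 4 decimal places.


LPT order: [25, 22, 20, 13, 8, 5, 5, 4]
Machine loads after assignment: [25, 26, 25, 26]
LPT makespan = 26
Lower bound = max(max_job, ceil(total/4)) = max(25, 26) = 26
Ratio = 26 / 26 = 1.0

1.0


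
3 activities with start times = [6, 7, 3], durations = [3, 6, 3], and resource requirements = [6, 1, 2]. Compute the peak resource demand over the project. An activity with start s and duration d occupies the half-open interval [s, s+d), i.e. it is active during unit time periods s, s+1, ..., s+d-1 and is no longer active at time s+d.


Each activity i is active on [start_i, start_i + duration_i).
Compute total resource usage per time slot:
  t=0: active resources = [], total = 0
  t=1: active resources = [], total = 0
  t=2: active resources = [], total = 0
  t=3: active resources = [2], total = 2
  t=4: active resources = [2], total = 2
  t=5: active resources = [2], total = 2
  t=6: active resources = [6], total = 6
  t=7: active resources = [6, 1], total = 7
  t=8: active resources = [6, 1], total = 7
  t=9: active resources = [1], total = 1
  t=10: active resources = [1], total = 1
  t=11: active resources = [1], total = 1
  t=12: active resources = [1], total = 1
Peak resource demand = 7

7


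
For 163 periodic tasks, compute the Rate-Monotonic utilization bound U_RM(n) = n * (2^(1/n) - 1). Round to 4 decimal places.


Compute 2^(1/163) = 1.0042614911
Subtract 1: 1.0042614911 - 1 = 0.0042614911
Multiply by n: 163 * 0.0042614911 = 0.6946230493
Round to 4 dp: 0.6946

0.6946


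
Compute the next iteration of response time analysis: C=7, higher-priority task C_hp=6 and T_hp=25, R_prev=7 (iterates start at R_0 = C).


R_next = C + ceil(R_prev / T_hp) * C_hp
ceil(7 / 25) = ceil(0.28) = 1
Interference = 1 * 6 = 6
R_next = 7 + 6 = 13

13


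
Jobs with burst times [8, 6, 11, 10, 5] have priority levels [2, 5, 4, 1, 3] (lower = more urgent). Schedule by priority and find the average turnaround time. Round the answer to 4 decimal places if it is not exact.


Sort by priority (ascending = highest first):
Order: [(1, 10), (2, 8), (3, 5), (4, 11), (5, 6)]
Completion times:
  Priority 1, burst=10, C=10
  Priority 2, burst=8, C=18
  Priority 3, burst=5, C=23
  Priority 4, burst=11, C=34
  Priority 5, burst=6, C=40
Average turnaround = 125/5 = 25.0

25.0


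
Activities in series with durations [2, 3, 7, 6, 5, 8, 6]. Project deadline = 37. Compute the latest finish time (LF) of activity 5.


LF(activity 5) = deadline - sum of successor durations
Successors: activities 6 through 7 with durations [8, 6]
Sum of successor durations = 14
LF = 37 - 14 = 23

23


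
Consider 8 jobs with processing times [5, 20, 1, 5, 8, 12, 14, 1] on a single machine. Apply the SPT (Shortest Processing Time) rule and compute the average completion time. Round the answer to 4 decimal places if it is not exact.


Sort jobs by processing time (SPT order): [1, 1, 5, 5, 8, 12, 14, 20]
Compute completion times sequentially:
  Job 1: processing = 1, completes at 1
  Job 2: processing = 1, completes at 2
  Job 3: processing = 5, completes at 7
  Job 4: processing = 5, completes at 12
  Job 5: processing = 8, completes at 20
  Job 6: processing = 12, completes at 32
  Job 7: processing = 14, completes at 46
  Job 8: processing = 20, completes at 66
Sum of completion times = 186
Average completion time = 186/8 = 23.25

23.25


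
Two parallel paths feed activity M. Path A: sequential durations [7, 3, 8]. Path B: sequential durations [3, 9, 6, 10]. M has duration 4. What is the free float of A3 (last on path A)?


ES(A3) = sum of predecessors on chain A = 10
EF(A3) = ES + duration = 10 + 8 = 18
Successor of A3 is M. ES(M) = max(sum(A), sum(B)) = max(18, 28) = 28
Free float = ES(successor) - EF(current) = 28 - 18 = 10

10


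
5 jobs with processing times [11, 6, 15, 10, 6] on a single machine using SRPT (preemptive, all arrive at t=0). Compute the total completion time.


Since all jobs arrive at t=0, SRPT equals SPT ordering.
SPT order: [6, 6, 10, 11, 15]
Completion times:
  Job 1: p=6, C=6
  Job 2: p=6, C=12
  Job 3: p=10, C=22
  Job 4: p=11, C=33
  Job 5: p=15, C=48
Total completion time = 6 + 12 + 22 + 33 + 48 = 121

121


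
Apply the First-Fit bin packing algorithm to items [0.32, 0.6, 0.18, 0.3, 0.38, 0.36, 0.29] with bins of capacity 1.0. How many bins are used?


Place items sequentially using First-Fit:
  Item 0.32 -> new Bin 1
  Item 0.6 -> Bin 1 (now 0.92)
  Item 0.18 -> new Bin 2
  Item 0.3 -> Bin 2 (now 0.48)
  Item 0.38 -> Bin 2 (now 0.86)
  Item 0.36 -> new Bin 3
  Item 0.29 -> Bin 3 (now 0.65)
Total bins used = 3

3


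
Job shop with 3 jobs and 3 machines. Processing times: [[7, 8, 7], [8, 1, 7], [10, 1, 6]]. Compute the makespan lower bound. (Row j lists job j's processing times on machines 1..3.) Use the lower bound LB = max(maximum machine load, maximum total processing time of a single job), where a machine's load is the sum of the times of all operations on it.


Machine loads:
  Machine 1: 7 + 8 + 10 = 25
  Machine 2: 8 + 1 + 1 = 10
  Machine 3: 7 + 7 + 6 = 20
Max machine load = 25
Job totals:
  Job 1: 22
  Job 2: 16
  Job 3: 17
Max job total = 22
Lower bound = max(25, 22) = 25

25


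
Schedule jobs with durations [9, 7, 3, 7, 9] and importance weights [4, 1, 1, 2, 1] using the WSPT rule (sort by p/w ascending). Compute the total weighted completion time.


Compute p/w ratios and sort ascending (WSPT): [(9, 4), (3, 1), (7, 2), (7, 1), (9, 1)]
Compute weighted completion times:
  Job (p=9,w=4): C=9, w*C=4*9=36
  Job (p=3,w=1): C=12, w*C=1*12=12
  Job (p=7,w=2): C=19, w*C=2*19=38
  Job (p=7,w=1): C=26, w*C=1*26=26
  Job (p=9,w=1): C=35, w*C=1*35=35
Total weighted completion time = 147

147


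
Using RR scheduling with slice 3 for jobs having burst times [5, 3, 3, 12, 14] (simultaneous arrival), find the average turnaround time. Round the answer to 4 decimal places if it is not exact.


Time quantum = 3
Execution trace:
  J1 runs 3 units, time = 3
  J2 runs 3 units, time = 6
  J3 runs 3 units, time = 9
  J4 runs 3 units, time = 12
  J5 runs 3 units, time = 15
  J1 runs 2 units, time = 17
  J4 runs 3 units, time = 20
  J5 runs 3 units, time = 23
  J4 runs 3 units, time = 26
  J5 runs 3 units, time = 29
  J4 runs 3 units, time = 32
  J5 runs 3 units, time = 35
  J5 runs 2 units, time = 37
Finish times: [17, 6, 9, 32, 37]
Average turnaround = 101/5 = 20.2

20.2


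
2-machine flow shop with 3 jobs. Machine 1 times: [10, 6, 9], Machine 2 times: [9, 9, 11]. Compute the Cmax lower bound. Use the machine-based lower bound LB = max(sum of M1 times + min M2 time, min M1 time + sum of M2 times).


LB1 = sum(M1 times) + min(M2 times) = 25 + 9 = 34
LB2 = min(M1 times) + sum(M2 times) = 6 + 29 = 35
Lower bound = max(LB1, LB2) = max(34, 35) = 35

35


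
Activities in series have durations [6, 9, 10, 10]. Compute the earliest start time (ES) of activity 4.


Activity 4 starts after activities 1 through 3 complete.
Predecessor durations: [6, 9, 10]
ES = 6 + 9 + 10 = 25

25


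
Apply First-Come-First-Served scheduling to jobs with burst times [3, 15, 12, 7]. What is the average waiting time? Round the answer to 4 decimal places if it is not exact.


FCFS order (as given): [3, 15, 12, 7]
Waiting times:
  Job 1: wait = 0
  Job 2: wait = 3
  Job 3: wait = 18
  Job 4: wait = 30
Sum of waiting times = 51
Average waiting time = 51/4 = 12.75

12.75


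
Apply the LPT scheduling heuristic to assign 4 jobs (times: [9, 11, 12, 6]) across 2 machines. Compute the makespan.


Sort jobs in decreasing order (LPT): [12, 11, 9, 6]
Assign each job to the least loaded machine:
  Machine 1: jobs [12, 6], load = 18
  Machine 2: jobs [11, 9], load = 20
Makespan = max load = 20

20


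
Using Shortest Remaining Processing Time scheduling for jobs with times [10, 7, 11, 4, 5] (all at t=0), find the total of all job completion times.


Since all jobs arrive at t=0, SRPT equals SPT ordering.
SPT order: [4, 5, 7, 10, 11]
Completion times:
  Job 1: p=4, C=4
  Job 2: p=5, C=9
  Job 3: p=7, C=16
  Job 4: p=10, C=26
  Job 5: p=11, C=37
Total completion time = 4 + 9 + 16 + 26 + 37 = 92

92


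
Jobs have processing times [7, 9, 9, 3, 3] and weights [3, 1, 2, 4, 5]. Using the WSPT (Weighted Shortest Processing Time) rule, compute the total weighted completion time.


Compute p/w ratios and sort ascending (WSPT): [(3, 5), (3, 4), (7, 3), (9, 2), (9, 1)]
Compute weighted completion times:
  Job (p=3,w=5): C=3, w*C=5*3=15
  Job (p=3,w=4): C=6, w*C=4*6=24
  Job (p=7,w=3): C=13, w*C=3*13=39
  Job (p=9,w=2): C=22, w*C=2*22=44
  Job (p=9,w=1): C=31, w*C=1*31=31
Total weighted completion time = 153

153


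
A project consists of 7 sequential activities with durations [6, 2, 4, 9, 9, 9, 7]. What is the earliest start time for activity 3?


Activity 3 starts after activities 1 through 2 complete.
Predecessor durations: [6, 2]
ES = 6 + 2 = 8

8


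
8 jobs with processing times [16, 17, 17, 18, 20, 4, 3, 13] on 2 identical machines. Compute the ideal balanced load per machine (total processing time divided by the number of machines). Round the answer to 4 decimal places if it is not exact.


Total processing time = 16 + 17 + 17 + 18 + 20 + 4 + 3 + 13 = 108
Number of machines = 2
Ideal balanced load = 108 / 2 = 54.0

54.0


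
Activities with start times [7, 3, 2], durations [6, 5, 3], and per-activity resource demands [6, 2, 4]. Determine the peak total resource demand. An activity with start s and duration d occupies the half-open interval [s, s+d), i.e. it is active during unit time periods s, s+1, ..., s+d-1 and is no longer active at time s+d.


Each activity i is active on [start_i, start_i + duration_i).
Compute total resource usage per time slot:
  t=0: active resources = [], total = 0
  t=1: active resources = [], total = 0
  t=2: active resources = [4], total = 4
  t=3: active resources = [2, 4], total = 6
  t=4: active resources = [2, 4], total = 6
  t=5: active resources = [2], total = 2
  t=6: active resources = [2], total = 2
  t=7: active resources = [6, 2], total = 8
  t=8: active resources = [6], total = 6
  t=9: active resources = [6], total = 6
  t=10: active resources = [6], total = 6
  t=11: active resources = [6], total = 6
  t=12: active resources = [6], total = 6
Peak resource demand = 8

8


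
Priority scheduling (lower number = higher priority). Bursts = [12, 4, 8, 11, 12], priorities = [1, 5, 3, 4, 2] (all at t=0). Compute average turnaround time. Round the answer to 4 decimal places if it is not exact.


Sort by priority (ascending = highest first):
Order: [(1, 12), (2, 12), (3, 8), (4, 11), (5, 4)]
Completion times:
  Priority 1, burst=12, C=12
  Priority 2, burst=12, C=24
  Priority 3, burst=8, C=32
  Priority 4, burst=11, C=43
  Priority 5, burst=4, C=47
Average turnaround = 158/5 = 31.6

31.6


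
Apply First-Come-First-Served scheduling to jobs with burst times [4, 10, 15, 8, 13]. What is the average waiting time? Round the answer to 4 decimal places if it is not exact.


FCFS order (as given): [4, 10, 15, 8, 13]
Waiting times:
  Job 1: wait = 0
  Job 2: wait = 4
  Job 3: wait = 14
  Job 4: wait = 29
  Job 5: wait = 37
Sum of waiting times = 84
Average waiting time = 84/5 = 16.8

16.8


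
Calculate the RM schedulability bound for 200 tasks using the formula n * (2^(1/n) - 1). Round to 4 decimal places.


Compute 2^(1/200) = 1.0034717485
Subtract 1: 1.0034717485 - 1 = 0.0034717485
Multiply by n: 200 * 0.0034717485 = 0.6943497000
Round to 4 dp: 0.6943

0.6943


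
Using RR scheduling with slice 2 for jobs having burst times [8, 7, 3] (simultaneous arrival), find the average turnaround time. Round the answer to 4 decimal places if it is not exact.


Time quantum = 2
Execution trace:
  J1 runs 2 units, time = 2
  J2 runs 2 units, time = 4
  J3 runs 2 units, time = 6
  J1 runs 2 units, time = 8
  J2 runs 2 units, time = 10
  J3 runs 1 units, time = 11
  J1 runs 2 units, time = 13
  J2 runs 2 units, time = 15
  J1 runs 2 units, time = 17
  J2 runs 1 units, time = 18
Finish times: [17, 18, 11]
Average turnaround = 46/3 = 15.3333

15.3333


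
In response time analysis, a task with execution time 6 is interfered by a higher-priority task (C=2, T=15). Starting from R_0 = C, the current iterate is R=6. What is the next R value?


R_next = C + ceil(R_prev / T_hp) * C_hp
ceil(6 / 15) = ceil(0.4) = 1
Interference = 1 * 2 = 2
R_next = 6 + 2 = 8

8


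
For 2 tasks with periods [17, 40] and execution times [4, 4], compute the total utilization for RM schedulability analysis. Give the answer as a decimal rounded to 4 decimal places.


Compute individual utilizations (exact fractions):
  Task 1: C/T = 4/17 (approx. 0.2353)
  Task 2: C/T = 4/40 = 1/10 (approx. 0.1)
Total utilization U = 4/17 + 1/10 = 57/170
Rounded to 4 decimal places: U = 0.3353
RM (Liu & Layland) bound for 2 tasks = 0.828427; compare with U = 57/170 (approx. 0.335294)
U <= bound, so schedulable by RM sufficient condition.

0.3353


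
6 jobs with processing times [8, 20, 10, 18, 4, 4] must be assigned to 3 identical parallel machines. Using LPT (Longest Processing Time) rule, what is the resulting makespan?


Sort jobs in decreasing order (LPT): [20, 18, 10, 8, 4, 4]
Assign each job to the least loaded machine:
  Machine 1: jobs [20], load = 20
  Machine 2: jobs [18, 4], load = 22
  Machine 3: jobs [10, 8, 4], load = 22
Makespan = max load = 22

22


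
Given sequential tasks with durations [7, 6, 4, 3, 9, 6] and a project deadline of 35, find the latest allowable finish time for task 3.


LF(activity 3) = deadline - sum of successor durations
Successors: activities 4 through 6 with durations [3, 9, 6]
Sum of successor durations = 18
LF = 35 - 18 = 17

17


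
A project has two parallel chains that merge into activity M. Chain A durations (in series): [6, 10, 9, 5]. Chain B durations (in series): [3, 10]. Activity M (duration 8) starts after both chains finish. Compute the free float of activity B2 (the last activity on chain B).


ES(B2) = sum of predecessors on chain B = 3
EF(B2) = ES + duration = 3 + 10 = 13
Successor of B2 is M. ES(M) = max(sum(A), sum(B)) = max(30, 13) = 30
Free float = ES(successor) - EF(current) = 30 - 13 = 17

17


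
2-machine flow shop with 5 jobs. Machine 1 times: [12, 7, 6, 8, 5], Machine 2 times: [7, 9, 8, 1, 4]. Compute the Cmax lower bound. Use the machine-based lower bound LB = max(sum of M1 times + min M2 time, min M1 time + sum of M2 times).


LB1 = sum(M1 times) + min(M2 times) = 38 + 1 = 39
LB2 = min(M1 times) + sum(M2 times) = 5 + 29 = 34
Lower bound = max(LB1, LB2) = max(39, 34) = 39

39


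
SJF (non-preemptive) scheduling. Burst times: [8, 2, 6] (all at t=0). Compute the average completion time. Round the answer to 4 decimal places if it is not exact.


SJF order (ascending): [2, 6, 8]
Completion times:
  Job 1: burst=2, C=2
  Job 2: burst=6, C=8
  Job 3: burst=8, C=16
Average completion = 26/3 = 8.6667

8.6667


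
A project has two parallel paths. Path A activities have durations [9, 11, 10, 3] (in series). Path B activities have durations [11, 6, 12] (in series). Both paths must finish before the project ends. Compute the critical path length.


Path A total = 9 + 11 + 10 + 3 = 33
Path B total = 11 + 6 + 12 = 29
Critical path = longest path = max(33, 29) = 33

33


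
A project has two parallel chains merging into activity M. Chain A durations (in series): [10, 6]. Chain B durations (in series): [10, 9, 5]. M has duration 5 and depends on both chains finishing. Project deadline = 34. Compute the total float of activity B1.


Forward pass: ES(B1) = sum of predecessors on chain B = 0
EF = ES + duration = 0 + 10 = 10
Backward pass: LF(M) = deadline = 34; LS(M) = 34 - 5 = 29
LF(B1) = LS(M) - sum(successors on chain B) = 29 - 14 = 15
LS = LF - duration = 15 - 10 = 5
Total float = LS - ES = 5 - 0 = 5

5


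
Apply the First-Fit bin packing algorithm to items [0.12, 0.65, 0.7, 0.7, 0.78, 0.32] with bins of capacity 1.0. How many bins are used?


Place items sequentially using First-Fit:
  Item 0.12 -> new Bin 1
  Item 0.65 -> Bin 1 (now 0.77)
  Item 0.7 -> new Bin 2
  Item 0.7 -> new Bin 3
  Item 0.78 -> new Bin 4
  Item 0.32 -> new Bin 5
Total bins used = 5

5


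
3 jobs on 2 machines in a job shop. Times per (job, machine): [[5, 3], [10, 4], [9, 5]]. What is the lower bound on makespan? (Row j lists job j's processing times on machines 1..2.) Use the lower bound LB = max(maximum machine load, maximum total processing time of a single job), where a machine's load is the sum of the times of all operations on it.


Machine loads:
  Machine 1: 5 + 10 + 9 = 24
  Machine 2: 3 + 4 + 5 = 12
Max machine load = 24
Job totals:
  Job 1: 8
  Job 2: 14
  Job 3: 14
Max job total = 14
Lower bound = max(24, 14) = 24

24


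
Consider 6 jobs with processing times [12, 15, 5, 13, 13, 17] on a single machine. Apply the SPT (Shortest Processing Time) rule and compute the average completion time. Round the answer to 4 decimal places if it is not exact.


Sort jobs by processing time (SPT order): [5, 12, 13, 13, 15, 17]
Compute completion times sequentially:
  Job 1: processing = 5, completes at 5
  Job 2: processing = 12, completes at 17
  Job 3: processing = 13, completes at 30
  Job 4: processing = 13, completes at 43
  Job 5: processing = 15, completes at 58
  Job 6: processing = 17, completes at 75
Sum of completion times = 228
Average completion time = 228/6 = 38.0

38.0


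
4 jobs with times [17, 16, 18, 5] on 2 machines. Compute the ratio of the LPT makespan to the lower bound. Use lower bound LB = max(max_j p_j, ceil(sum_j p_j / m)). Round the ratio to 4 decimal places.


LPT order: [18, 17, 16, 5]
Machine loads after assignment: [23, 33]
LPT makespan = 33
Lower bound = max(max_job, ceil(total/2)) = max(18, 28) = 28
Ratio = 33 / 28 = 1.1786

1.1786


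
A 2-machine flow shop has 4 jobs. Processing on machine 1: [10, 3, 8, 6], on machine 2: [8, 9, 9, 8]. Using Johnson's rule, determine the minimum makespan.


Apply Johnson's rule:
  Group 1 (a <= b): [(2, 3, 9), (4, 6, 8), (3, 8, 9)]
  Group 2 (a > b): [(1, 10, 8)]
Optimal job order: [2, 4, 3, 1]
Schedule:
  Job 2: M1 done at 3, M2 done at 12
  Job 4: M1 done at 9, M2 done at 20
  Job 3: M1 done at 17, M2 done at 29
  Job 1: M1 done at 27, M2 done at 37
Makespan = 37

37


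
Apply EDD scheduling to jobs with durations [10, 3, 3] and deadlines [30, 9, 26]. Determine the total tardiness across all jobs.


Sort by due date (EDD order): [(3, 9), (3, 26), (10, 30)]
Compute completion times and tardiness:
  Job 1: p=3, d=9, C=3, tardiness=max(0,3-9)=0
  Job 2: p=3, d=26, C=6, tardiness=max(0,6-26)=0
  Job 3: p=10, d=30, C=16, tardiness=max(0,16-30)=0
Total tardiness = 0

0


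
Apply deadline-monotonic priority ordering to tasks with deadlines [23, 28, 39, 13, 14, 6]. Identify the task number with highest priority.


Sort tasks by relative deadline (ascending):
  Task 6: deadline = 6
  Task 4: deadline = 13
  Task 5: deadline = 14
  Task 1: deadline = 23
  Task 2: deadline = 28
  Task 3: deadline = 39
Priority order (highest first): [6, 4, 5, 1, 2, 3]
Highest priority task = 6

6


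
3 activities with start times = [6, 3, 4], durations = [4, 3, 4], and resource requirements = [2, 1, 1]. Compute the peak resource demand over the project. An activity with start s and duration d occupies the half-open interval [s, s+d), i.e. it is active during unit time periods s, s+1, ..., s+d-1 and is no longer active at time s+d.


Each activity i is active on [start_i, start_i + duration_i).
Compute total resource usage per time slot:
  t=0: active resources = [], total = 0
  t=1: active resources = [], total = 0
  t=2: active resources = [], total = 0
  t=3: active resources = [1], total = 1
  t=4: active resources = [1, 1], total = 2
  t=5: active resources = [1, 1], total = 2
  t=6: active resources = [2, 1], total = 3
  t=7: active resources = [2, 1], total = 3
  t=8: active resources = [2], total = 2
  t=9: active resources = [2], total = 2
Peak resource demand = 3

3


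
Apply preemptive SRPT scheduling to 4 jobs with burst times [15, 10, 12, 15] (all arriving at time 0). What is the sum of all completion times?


Since all jobs arrive at t=0, SRPT equals SPT ordering.
SPT order: [10, 12, 15, 15]
Completion times:
  Job 1: p=10, C=10
  Job 2: p=12, C=22
  Job 3: p=15, C=37
  Job 4: p=15, C=52
Total completion time = 10 + 22 + 37 + 52 = 121

121


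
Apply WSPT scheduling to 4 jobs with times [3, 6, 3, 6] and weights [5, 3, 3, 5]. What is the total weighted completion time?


Compute p/w ratios and sort ascending (WSPT): [(3, 5), (3, 3), (6, 5), (6, 3)]
Compute weighted completion times:
  Job (p=3,w=5): C=3, w*C=5*3=15
  Job (p=3,w=3): C=6, w*C=3*6=18
  Job (p=6,w=5): C=12, w*C=5*12=60
  Job (p=6,w=3): C=18, w*C=3*18=54
Total weighted completion time = 147

147


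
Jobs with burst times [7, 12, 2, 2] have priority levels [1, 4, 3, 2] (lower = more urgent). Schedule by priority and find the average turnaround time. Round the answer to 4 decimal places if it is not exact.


Sort by priority (ascending = highest first):
Order: [(1, 7), (2, 2), (3, 2), (4, 12)]
Completion times:
  Priority 1, burst=7, C=7
  Priority 2, burst=2, C=9
  Priority 3, burst=2, C=11
  Priority 4, burst=12, C=23
Average turnaround = 50/4 = 12.5

12.5


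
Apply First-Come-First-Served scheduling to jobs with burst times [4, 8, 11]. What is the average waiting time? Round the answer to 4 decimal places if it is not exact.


FCFS order (as given): [4, 8, 11]
Waiting times:
  Job 1: wait = 0
  Job 2: wait = 4
  Job 3: wait = 12
Sum of waiting times = 16
Average waiting time = 16/3 = 5.3333

5.3333


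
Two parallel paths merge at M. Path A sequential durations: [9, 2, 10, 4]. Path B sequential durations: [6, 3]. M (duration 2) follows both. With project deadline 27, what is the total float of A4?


Forward pass: ES(A4) = sum of predecessors on chain A = 21
EF = ES + duration = 21 + 4 = 25
Backward pass: LF(M) = deadline = 27; LS(M) = 27 - 2 = 25
LF(A4) = LS(M) - sum(successors on chain A) = 25 - 0 = 25
LS = LF - duration = 25 - 4 = 21
Total float = LS - ES = 21 - 21 = 0

0


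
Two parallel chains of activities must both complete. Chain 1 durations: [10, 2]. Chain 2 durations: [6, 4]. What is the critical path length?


Path A total = 10 + 2 = 12
Path B total = 6 + 4 = 10
Critical path = longest path = max(12, 10) = 12

12


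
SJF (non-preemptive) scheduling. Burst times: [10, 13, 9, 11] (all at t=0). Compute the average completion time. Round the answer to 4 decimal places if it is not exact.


SJF order (ascending): [9, 10, 11, 13]
Completion times:
  Job 1: burst=9, C=9
  Job 2: burst=10, C=19
  Job 3: burst=11, C=30
  Job 4: burst=13, C=43
Average completion = 101/4 = 25.25

25.25


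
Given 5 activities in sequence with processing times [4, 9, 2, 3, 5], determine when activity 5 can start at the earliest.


Activity 5 starts after activities 1 through 4 complete.
Predecessor durations: [4, 9, 2, 3]
ES = 4 + 9 + 2 + 3 = 18

18
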